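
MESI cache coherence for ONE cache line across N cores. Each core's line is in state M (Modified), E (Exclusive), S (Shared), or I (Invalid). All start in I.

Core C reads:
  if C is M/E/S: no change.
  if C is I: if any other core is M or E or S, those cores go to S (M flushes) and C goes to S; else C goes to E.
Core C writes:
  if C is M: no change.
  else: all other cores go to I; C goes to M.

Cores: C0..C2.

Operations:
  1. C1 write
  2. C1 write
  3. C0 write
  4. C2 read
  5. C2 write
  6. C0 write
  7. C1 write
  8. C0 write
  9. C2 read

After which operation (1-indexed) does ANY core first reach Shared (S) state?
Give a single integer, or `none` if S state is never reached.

Answer: 4

Derivation:
Op 1: C1 write [C1 write: invalidate none -> C1=M] -> [I,M,I]
Op 2: C1 write [C1 write: already M (modified), no change] -> [I,M,I]
Op 3: C0 write [C0 write: invalidate ['C1=M'] -> C0=M] -> [M,I,I]
Op 4: C2 read [C2 read from I: others=['C0=M'] -> C2=S, others downsized to S] -> [S,I,S]
  -> First S state at op 4; remaining ops need not be traced.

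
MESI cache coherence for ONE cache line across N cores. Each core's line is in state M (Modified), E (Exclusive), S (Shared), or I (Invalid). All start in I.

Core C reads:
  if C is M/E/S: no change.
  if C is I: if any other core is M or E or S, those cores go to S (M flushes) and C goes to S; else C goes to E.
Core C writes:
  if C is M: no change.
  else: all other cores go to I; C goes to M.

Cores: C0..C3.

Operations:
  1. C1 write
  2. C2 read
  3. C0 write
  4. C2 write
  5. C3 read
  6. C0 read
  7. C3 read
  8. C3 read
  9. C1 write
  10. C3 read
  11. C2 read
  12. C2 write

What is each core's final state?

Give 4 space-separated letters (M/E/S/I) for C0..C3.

Op 1: C1 write [C1 write: invalidate none -> C1=M] -> [I,M,I,I]
Op 2: C2 read [C2 read from I: others=['C1=M'] -> C2=S, others downsized to S] -> [I,S,S,I]
Op 3: C0 write [C0 write: invalidate ['C1=S', 'C2=S'] -> C0=M] -> [M,I,I,I]
Op 4: C2 write [C2 write: invalidate ['C0=M'] -> C2=M] -> [I,I,M,I]
Op 5: C3 read [C3 read from I: others=['C2=M'] -> C3=S, others downsized to S] -> [I,I,S,S]
Op 6: C0 read [C0 read from I: others=['C2=S', 'C3=S'] -> C0=S, others downsized to S] -> [S,I,S,S]
Op 7: C3 read [C3 read: already in S, no change] -> [S,I,S,S]
Op 8: C3 read [C3 read: already in S, no change] -> [S,I,S,S]
Op 9: C1 write [C1 write: invalidate ['C0=S', 'C2=S', 'C3=S'] -> C1=M] -> [I,M,I,I]
Op 10: C3 read [C3 read from I: others=['C1=M'] -> C3=S, others downsized to S] -> [I,S,I,S]
Op 11: C2 read [C2 read from I: others=['C1=S', 'C3=S'] -> C2=S, others downsized to S] -> [I,S,S,S]
Op 12: C2 write [C2 write: invalidate ['C1=S', 'C3=S'] -> C2=M] -> [I,I,M,I]

Answer: I I M I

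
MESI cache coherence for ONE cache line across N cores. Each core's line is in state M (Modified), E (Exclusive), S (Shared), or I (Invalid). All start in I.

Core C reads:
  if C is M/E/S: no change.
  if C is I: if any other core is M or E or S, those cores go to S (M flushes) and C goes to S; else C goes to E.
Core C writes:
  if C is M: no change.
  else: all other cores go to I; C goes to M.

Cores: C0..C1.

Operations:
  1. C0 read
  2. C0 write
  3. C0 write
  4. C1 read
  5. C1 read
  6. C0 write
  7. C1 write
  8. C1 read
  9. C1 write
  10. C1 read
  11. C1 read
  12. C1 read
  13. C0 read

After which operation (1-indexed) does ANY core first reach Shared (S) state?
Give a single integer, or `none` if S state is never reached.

Answer: 4

Derivation:
Op 1: C0 read [C0 read from I: no other sharers -> C0=E (exclusive)] -> [E,I]
Op 2: C0 write [C0 write: invalidate none -> C0=M] -> [M,I]
Op 3: C0 write [C0 write: already M (modified), no change] -> [M,I]
Op 4: C1 read [C1 read from I: others=['C0=M'] -> C1=S, others downsized to S] -> [S,S]
  -> First S state at op 4; remaining ops need not be traced.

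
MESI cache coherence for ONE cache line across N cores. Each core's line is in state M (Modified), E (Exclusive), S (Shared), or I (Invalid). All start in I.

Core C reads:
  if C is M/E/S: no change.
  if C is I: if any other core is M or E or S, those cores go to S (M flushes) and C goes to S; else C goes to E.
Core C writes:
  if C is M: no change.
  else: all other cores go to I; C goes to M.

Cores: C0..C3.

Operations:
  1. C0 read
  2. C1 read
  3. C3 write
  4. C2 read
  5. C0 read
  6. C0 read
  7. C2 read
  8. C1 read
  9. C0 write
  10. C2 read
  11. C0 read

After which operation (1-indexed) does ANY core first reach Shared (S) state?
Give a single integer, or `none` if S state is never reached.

Op 1: C0 read [C0 read from I: no other sharers -> C0=E (exclusive)] -> [E,I,I,I]
Op 2: C1 read [C1 read from I: others=['C0=E'] -> C1=S, others downsized to S] -> [S,S,I,I]
  -> First S state at op 2; remaining ops need not be traced.

Answer: 2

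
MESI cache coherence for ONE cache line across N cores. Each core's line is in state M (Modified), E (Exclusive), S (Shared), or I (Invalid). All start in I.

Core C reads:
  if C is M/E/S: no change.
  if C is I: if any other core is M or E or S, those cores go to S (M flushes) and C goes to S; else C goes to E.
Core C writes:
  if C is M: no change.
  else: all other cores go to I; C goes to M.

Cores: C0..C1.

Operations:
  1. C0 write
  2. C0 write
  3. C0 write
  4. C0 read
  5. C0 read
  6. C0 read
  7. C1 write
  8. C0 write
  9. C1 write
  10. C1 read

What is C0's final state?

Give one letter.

Op 1: C0 write [C0 write: invalidate none -> C0=M] -> [M,I]
Op 2: C0 write [C0 write: already M (modified), no change] -> [M,I]
Op 3: C0 write [C0 write: already M (modified), no change] -> [M,I]
Op 4: C0 read [C0 read: already in M, no change] -> [M,I]
Op 5: C0 read [C0 read: already in M, no change] -> [M,I]
Op 6: C0 read [C0 read: already in M, no change] -> [M,I]
Op 7: C1 write [C1 write: invalidate ['C0=M'] -> C1=M] -> [I,M]
Op 8: C0 write [C0 write: invalidate ['C1=M'] -> C0=M] -> [M,I]
Op 9: C1 write [C1 write: invalidate ['C0=M'] -> C1=M] -> [I,M]
Op 10: C1 read [C1 read: already in M, no change] -> [I,M]

Answer: I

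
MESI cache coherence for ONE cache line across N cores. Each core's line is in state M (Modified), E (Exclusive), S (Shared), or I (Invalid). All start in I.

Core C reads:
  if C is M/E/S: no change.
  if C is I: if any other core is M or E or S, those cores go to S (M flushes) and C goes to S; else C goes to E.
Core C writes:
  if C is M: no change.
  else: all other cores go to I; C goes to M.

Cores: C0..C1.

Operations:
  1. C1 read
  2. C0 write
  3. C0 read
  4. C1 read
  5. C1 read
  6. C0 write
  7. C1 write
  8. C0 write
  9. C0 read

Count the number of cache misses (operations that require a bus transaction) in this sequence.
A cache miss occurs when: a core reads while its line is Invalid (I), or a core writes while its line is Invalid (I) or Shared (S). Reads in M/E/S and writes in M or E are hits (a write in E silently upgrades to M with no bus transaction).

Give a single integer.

Op 1: C1 read [C1 read from I: no other sharers -> C1=E (exclusive)] -> [I,E] [MISS #1: read from I]
Op 2: C0 write [C0 write: invalidate ['C1=E'] -> C0=M] -> [M,I] [MISS #2: write from I]
Op 3: C0 read [C0 read: already in M, no change] -> [M,I] [hit: read from M]
Op 4: C1 read [C1 read from I: others=['C0=M'] -> C1=S, others downsized to S] -> [S,S] [MISS #3: read from I]
Op 5: C1 read [C1 read: already in S, no change] -> [S,S] [hit: read from S]
Op 6: C0 write [C0 write: invalidate ['C1=S'] -> C0=M] -> [M,I] [MISS #4: write from S]
Op 7: C1 write [C1 write: invalidate ['C0=M'] -> C1=M] -> [I,M] [MISS #5: write from I]
Op 8: C0 write [C0 write: invalidate ['C1=M'] -> C0=M] -> [M,I] [MISS #6: write from I]
Op 9: C0 read [C0 read: already in M, no change] -> [M,I] [hit: read from M]

Answer: 6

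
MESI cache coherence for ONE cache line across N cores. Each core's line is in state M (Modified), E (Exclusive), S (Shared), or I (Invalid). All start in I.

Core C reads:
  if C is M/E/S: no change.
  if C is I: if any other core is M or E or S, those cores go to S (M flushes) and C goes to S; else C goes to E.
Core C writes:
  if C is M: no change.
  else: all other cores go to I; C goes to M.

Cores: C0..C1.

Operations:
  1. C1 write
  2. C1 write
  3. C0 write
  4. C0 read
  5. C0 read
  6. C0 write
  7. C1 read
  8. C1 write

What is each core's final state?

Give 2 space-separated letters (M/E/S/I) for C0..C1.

Answer: I M

Derivation:
Op 1: C1 write [C1 write: invalidate none -> C1=M] -> [I,M]
Op 2: C1 write [C1 write: already M (modified), no change] -> [I,M]
Op 3: C0 write [C0 write: invalidate ['C1=M'] -> C0=M] -> [M,I]
Op 4: C0 read [C0 read: already in M, no change] -> [M,I]
Op 5: C0 read [C0 read: already in M, no change] -> [M,I]
Op 6: C0 write [C0 write: already M (modified), no change] -> [M,I]
Op 7: C1 read [C1 read from I: others=['C0=M'] -> C1=S, others downsized to S] -> [S,S]
Op 8: C1 write [C1 write: invalidate ['C0=S'] -> C1=M] -> [I,M]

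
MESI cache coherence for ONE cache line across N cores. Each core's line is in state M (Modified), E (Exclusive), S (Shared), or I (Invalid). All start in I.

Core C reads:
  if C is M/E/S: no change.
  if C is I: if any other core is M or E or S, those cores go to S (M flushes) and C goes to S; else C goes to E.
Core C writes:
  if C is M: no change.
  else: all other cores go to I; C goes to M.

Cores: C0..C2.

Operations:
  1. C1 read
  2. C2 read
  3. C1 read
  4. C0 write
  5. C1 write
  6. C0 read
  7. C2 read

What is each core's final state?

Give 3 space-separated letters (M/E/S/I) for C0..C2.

Answer: S S S

Derivation:
Op 1: C1 read [C1 read from I: no other sharers -> C1=E (exclusive)] -> [I,E,I]
Op 2: C2 read [C2 read from I: others=['C1=E'] -> C2=S, others downsized to S] -> [I,S,S]
Op 3: C1 read [C1 read: already in S, no change] -> [I,S,S]
Op 4: C0 write [C0 write: invalidate ['C1=S', 'C2=S'] -> C0=M] -> [M,I,I]
Op 5: C1 write [C1 write: invalidate ['C0=M'] -> C1=M] -> [I,M,I]
Op 6: C0 read [C0 read from I: others=['C1=M'] -> C0=S, others downsized to S] -> [S,S,I]
Op 7: C2 read [C2 read from I: others=['C0=S', 'C1=S'] -> C2=S, others downsized to S] -> [S,S,S]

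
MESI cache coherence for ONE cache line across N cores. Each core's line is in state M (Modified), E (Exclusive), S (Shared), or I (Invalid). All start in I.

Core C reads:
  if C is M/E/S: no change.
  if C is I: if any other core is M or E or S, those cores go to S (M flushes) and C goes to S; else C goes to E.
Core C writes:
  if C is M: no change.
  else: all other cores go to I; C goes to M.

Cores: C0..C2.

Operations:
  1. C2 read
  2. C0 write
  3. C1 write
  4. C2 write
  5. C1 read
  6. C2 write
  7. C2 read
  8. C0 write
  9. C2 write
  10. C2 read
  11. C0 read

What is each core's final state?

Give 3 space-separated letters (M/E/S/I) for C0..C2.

Answer: S I S

Derivation:
Op 1: C2 read [C2 read from I: no other sharers -> C2=E (exclusive)] -> [I,I,E]
Op 2: C0 write [C0 write: invalidate ['C2=E'] -> C0=M] -> [M,I,I]
Op 3: C1 write [C1 write: invalidate ['C0=M'] -> C1=M] -> [I,M,I]
Op 4: C2 write [C2 write: invalidate ['C1=M'] -> C2=M] -> [I,I,M]
Op 5: C1 read [C1 read from I: others=['C2=M'] -> C1=S, others downsized to S] -> [I,S,S]
Op 6: C2 write [C2 write: invalidate ['C1=S'] -> C2=M] -> [I,I,M]
Op 7: C2 read [C2 read: already in M, no change] -> [I,I,M]
Op 8: C0 write [C0 write: invalidate ['C2=M'] -> C0=M] -> [M,I,I]
Op 9: C2 write [C2 write: invalidate ['C0=M'] -> C2=M] -> [I,I,M]
Op 10: C2 read [C2 read: already in M, no change] -> [I,I,M]
Op 11: C0 read [C0 read from I: others=['C2=M'] -> C0=S, others downsized to S] -> [S,I,S]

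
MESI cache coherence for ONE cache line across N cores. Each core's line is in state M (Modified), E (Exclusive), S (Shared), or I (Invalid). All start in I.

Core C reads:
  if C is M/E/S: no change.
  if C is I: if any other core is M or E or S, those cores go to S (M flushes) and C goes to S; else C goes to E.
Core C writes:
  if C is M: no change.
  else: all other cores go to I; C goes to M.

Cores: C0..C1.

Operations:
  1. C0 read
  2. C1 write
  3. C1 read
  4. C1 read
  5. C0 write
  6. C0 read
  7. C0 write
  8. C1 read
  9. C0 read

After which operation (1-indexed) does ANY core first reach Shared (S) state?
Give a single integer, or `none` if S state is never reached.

Op 1: C0 read [C0 read from I: no other sharers -> C0=E (exclusive)] -> [E,I]
Op 2: C1 write [C1 write: invalidate ['C0=E'] -> C1=M] -> [I,M]
Op 3: C1 read [C1 read: already in M, no change] -> [I,M]
Op 4: C1 read [C1 read: already in M, no change] -> [I,M]
Op 5: C0 write [C0 write: invalidate ['C1=M'] -> C0=M] -> [M,I]
Op 6: C0 read [C0 read: already in M, no change] -> [M,I]
Op 7: C0 write [C0 write: already M (modified), no change] -> [M,I]
Op 8: C1 read [C1 read from I: others=['C0=M'] -> C1=S, others downsized to S] -> [S,S]
  -> First S state at op 8; remaining ops need not be traced.

Answer: 8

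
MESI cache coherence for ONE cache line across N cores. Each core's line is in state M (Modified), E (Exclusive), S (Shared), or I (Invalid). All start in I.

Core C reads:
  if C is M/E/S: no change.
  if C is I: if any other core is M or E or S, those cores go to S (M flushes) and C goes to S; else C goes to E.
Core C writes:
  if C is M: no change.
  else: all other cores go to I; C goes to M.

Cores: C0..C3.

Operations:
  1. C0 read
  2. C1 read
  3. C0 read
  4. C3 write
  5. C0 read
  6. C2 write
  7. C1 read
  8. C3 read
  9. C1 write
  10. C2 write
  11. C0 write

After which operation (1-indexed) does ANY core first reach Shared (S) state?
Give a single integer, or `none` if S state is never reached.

Answer: 2

Derivation:
Op 1: C0 read [C0 read from I: no other sharers -> C0=E (exclusive)] -> [E,I,I,I]
Op 2: C1 read [C1 read from I: others=['C0=E'] -> C1=S, others downsized to S] -> [S,S,I,I]
  -> First S state at op 2; remaining ops need not be traced.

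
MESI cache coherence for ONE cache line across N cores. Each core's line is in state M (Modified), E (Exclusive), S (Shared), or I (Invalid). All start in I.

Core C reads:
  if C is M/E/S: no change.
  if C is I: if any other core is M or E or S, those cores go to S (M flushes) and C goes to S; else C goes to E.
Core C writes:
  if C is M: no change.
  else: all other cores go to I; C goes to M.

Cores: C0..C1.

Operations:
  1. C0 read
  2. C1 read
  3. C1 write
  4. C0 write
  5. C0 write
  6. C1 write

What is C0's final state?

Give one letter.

Answer: I

Derivation:
Op 1: C0 read [C0 read from I: no other sharers -> C0=E (exclusive)] -> [E,I]
Op 2: C1 read [C1 read from I: others=['C0=E'] -> C1=S, others downsized to S] -> [S,S]
Op 3: C1 write [C1 write: invalidate ['C0=S'] -> C1=M] -> [I,M]
Op 4: C0 write [C0 write: invalidate ['C1=M'] -> C0=M] -> [M,I]
Op 5: C0 write [C0 write: already M (modified), no change] -> [M,I]
Op 6: C1 write [C1 write: invalidate ['C0=M'] -> C1=M] -> [I,M]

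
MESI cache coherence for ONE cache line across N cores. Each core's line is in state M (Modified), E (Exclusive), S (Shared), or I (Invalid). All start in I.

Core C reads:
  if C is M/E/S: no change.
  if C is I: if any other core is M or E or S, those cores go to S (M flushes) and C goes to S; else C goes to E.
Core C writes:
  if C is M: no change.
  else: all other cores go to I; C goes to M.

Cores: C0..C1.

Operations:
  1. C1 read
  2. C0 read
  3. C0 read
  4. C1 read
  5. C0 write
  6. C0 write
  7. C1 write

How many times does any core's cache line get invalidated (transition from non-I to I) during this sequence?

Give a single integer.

Op 1: C1 read [C1 read from I: no other sharers -> C1=E (exclusive)] -> [I,E] (invalidations this op: 0; running total: 0)
Op 2: C0 read [C0 read from I: others=['C1=E'] -> C0=S, others downsized to S] -> [S,S] (invalidations this op: 0; running total: 0)
Op 3: C0 read [C0 read: already in S, no change] -> [S,S] (invalidations this op: 0; running total: 0)
Op 4: C1 read [C1 read: already in S, no change] -> [S,S] (invalidations this op: 0; running total: 0)
Op 5: C0 write [C0 write: invalidate ['C1=S'] -> C0=M] -> [M,I] (invalidations this op: 1; running total: 1)
Op 6: C0 write [C0 write: already M (modified), no change] -> [M,I] (invalidations this op: 0; running total: 1)
Op 7: C1 write [C1 write: invalidate ['C0=M'] -> C1=M] -> [I,M] (invalidations this op: 1; running total: 2)

Answer: 2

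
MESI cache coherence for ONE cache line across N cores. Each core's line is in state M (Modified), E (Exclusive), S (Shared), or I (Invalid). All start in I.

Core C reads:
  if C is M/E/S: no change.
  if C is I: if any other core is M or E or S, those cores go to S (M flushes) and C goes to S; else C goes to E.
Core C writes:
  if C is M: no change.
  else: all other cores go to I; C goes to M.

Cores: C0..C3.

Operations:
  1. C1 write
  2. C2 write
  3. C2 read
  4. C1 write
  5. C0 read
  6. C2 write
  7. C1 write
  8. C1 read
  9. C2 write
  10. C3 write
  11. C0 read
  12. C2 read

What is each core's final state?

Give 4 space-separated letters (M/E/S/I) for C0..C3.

Answer: S I S S

Derivation:
Op 1: C1 write [C1 write: invalidate none -> C1=M] -> [I,M,I,I]
Op 2: C2 write [C2 write: invalidate ['C1=M'] -> C2=M] -> [I,I,M,I]
Op 3: C2 read [C2 read: already in M, no change] -> [I,I,M,I]
Op 4: C1 write [C1 write: invalidate ['C2=M'] -> C1=M] -> [I,M,I,I]
Op 5: C0 read [C0 read from I: others=['C1=M'] -> C0=S, others downsized to S] -> [S,S,I,I]
Op 6: C2 write [C2 write: invalidate ['C0=S', 'C1=S'] -> C2=M] -> [I,I,M,I]
Op 7: C1 write [C1 write: invalidate ['C2=M'] -> C1=M] -> [I,M,I,I]
Op 8: C1 read [C1 read: already in M, no change] -> [I,M,I,I]
Op 9: C2 write [C2 write: invalidate ['C1=M'] -> C2=M] -> [I,I,M,I]
Op 10: C3 write [C3 write: invalidate ['C2=M'] -> C3=M] -> [I,I,I,M]
Op 11: C0 read [C0 read from I: others=['C3=M'] -> C0=S, others downsized to S] -> [S,I,I,S]
Op 12: C2 read [C2 read from I: others=['C0=S', 'C3=S'] -> C2=S, others downsized to S] -> [S,I,S,S]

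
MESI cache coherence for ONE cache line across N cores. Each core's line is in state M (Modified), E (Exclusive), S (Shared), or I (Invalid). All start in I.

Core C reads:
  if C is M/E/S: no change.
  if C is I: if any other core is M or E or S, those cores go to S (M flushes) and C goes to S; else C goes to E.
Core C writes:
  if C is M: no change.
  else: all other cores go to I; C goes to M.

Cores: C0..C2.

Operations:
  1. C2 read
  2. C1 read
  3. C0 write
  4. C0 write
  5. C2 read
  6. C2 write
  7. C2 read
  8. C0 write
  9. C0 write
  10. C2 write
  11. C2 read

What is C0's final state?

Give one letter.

Answer: I

Derivation:
Op 1: C2 read [C2 read from I: no other sharers -> C2=E (exclusive)] -> [I,I,E]
Op 2: C1 read [C1 read from I: others=['C2=E'] -> C1=S, others downsized to S] -> [I,S,S]
Op 3: C0 write [C0 write: invalidate ['C1=S', 'C2=S'] -> C0=M] -> [M,I,I]
Op 4: C0 write [C0 write: already M (modified), no change] -> [M,I,I]
Op 5: C2 read [C2 read from I: others=['C0=M'] -> C2=S, others downsized to S] -> [S,I,S]
Op 6: C2 write [C2 write: invalidate ['C0=S'] -> C2=M] -> [I,I,M]
Op 7: C2 read [C2 read: already in M, no change] -> [I,I,M]
Op 8: C0 write [C0 write: invalidate ['C2=M'] -> C0=M] -> [M,I,I]
Op 9: C0 write [C0 write: already M (modified), no change] -> [M,I,I]
Op 10: C2 write [C2 write: invalidate ['C0=M'] -> C2=M] -> [I,I,M]
Op 11: C2 read [C2 read: already in M, no change] -> [I,I,M]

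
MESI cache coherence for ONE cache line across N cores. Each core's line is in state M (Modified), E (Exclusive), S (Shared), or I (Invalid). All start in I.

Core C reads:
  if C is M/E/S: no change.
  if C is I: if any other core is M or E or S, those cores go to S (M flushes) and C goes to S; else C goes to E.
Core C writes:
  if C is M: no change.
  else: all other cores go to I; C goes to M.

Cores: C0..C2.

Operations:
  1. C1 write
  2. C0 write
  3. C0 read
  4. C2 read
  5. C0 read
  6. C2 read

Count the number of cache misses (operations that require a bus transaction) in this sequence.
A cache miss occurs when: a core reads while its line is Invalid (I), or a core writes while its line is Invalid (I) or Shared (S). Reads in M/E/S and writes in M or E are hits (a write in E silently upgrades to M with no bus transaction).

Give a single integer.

Answer: 3

Derivation:
Op 1: C1 write [C1 write: invalidate none -> C1=M] -> [I,M,I] [MISS #1: write from I]
Op 2: C0 write [C0 write: invalidate ['C1=M'] -> C0=M] -> [M,I,I] [MISS #2: write from I]
Op 3: C0 read [C0 read: already in M, no change] -> [M,I,I] [hit: read from M]
Op 4: C2 read [C2 read from I: others=['C0=M'] -> C2=S, others downsized to S] -> [S,I,S] [MISS #3: read from I]
Op 5: C0 read [C0 read: already in S, no change] -> [S,I,S] [hit: read from S]
Op 6: C2 read [C2 read: already in S, no change] -> [S,I,S] [hit: read from S]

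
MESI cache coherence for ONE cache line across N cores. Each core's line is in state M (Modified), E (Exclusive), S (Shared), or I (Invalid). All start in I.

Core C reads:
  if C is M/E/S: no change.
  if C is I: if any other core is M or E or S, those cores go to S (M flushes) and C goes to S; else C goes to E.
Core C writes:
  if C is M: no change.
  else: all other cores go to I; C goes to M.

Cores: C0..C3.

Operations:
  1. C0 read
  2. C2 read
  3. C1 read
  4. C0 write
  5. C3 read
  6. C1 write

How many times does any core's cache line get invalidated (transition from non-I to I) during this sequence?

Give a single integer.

Op 1: C0 read [C0 read from I: no other sharers -> C0=E (exclusive)] -> [E,I,I,I] (invalidations this op: 0; running total: 0)
Op 2: C2 read [C2 read from I: others=['C0=E'] -> C2=S, others downsized to S] -> [S,I,S,I] (invalidations this op: 0; running total: 0)
Op 3: C1 read [C1 read from I: others=['C0=S', 'C2=S'] -> C1=S, others downsized to S] -> [S,S,S,I] (invalidations this op: 0; running total: 0)
Op 4: C0 write [C0 write: invalidate ['C1=S', 'C2=S'] -> C0=M] -> [M,I,I,I] (invalidations this op: 2; running total: 2)
Op 5: C3 read [C3 read from I: others=['C0=M'] -> C3=S, others downsized to S] -> [S,I,I,S] (invalidations this op: 0; running total: 2)
Op 6: C1 write [C1 write: invalidate ['C0=S', 'C3=S'] -> C1=M] -> [I,M,I,I] (invalidations this op: 2; running total: 4)

Answer: 4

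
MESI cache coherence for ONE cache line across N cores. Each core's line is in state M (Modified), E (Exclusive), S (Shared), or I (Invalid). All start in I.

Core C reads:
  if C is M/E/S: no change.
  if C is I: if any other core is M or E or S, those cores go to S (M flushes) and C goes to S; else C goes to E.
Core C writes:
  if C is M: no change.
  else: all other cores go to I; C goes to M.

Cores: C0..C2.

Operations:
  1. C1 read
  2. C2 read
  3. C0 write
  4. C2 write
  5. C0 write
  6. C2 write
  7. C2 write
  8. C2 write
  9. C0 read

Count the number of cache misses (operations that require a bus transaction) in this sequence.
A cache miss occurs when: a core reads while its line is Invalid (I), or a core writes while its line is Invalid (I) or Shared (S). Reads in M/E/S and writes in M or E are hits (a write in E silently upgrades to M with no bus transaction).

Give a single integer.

Op 1: C1 read [C1 read from I: no other sharers -> C1=E (exclusive)] -> [I,E,I] [MISS #1: read from I]
Op 2: C2 read [C2 read from I: others=['C1=E'] -> C2=S, others downsized to S] -> [I,S,S] [MISS #2: read from I]
Op 3: C0 write [C0 write: invalidate ['C1=S', 'C2=S'] -> C0=M] -> [M,I,I] [MISS #3: write from I]
Op 4: C2 write [C2 write: invalidate ['C0=M'] -> C2=M] -> [I,I,M] [MISS #4: write from I]
Op 5: C0 write [C0 write: invalidate ['C2=M'] -> C0=M] -> [M,I,I] [MISS #5: write from I]
Op 6: C2 write [C2 write: invalidate ['C0=M'] -> C2=M] -> [I,I,M] [MISS #6: write from I]
Op 7: C2 write [C2 write: already M (modified), no change] -> [I,I,M] [hit: write from M]
Op 8: C2 write [C2 write: already M (modified), no change] -> [I,I,M] [hit: write from M]
Op 9: C0 read [C0 read from I: others=['C2=M'] -> C0=S, others downsized to S] -> [S,I,S] [MISS #7: read from I]

Answer: 7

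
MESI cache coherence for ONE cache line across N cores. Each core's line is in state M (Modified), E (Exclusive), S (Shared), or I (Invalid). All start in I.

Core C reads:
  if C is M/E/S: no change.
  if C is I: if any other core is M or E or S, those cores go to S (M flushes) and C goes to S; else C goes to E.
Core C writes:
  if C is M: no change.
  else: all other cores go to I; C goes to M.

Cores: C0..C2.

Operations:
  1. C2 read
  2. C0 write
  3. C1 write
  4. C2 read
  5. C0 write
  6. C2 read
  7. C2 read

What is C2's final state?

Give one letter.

Op 1: C2 read [C2 read from I: no other sharers -> C2=E (exclusive)] -> [I,I,E]
Op 2: C0 write [C0 write: invalidate ['C2=E'] -> C0=M] -> [M,I,I]
Op 3: C1 write [C1 write: invalidate ['C0=M'] -> C1=M] -> [I,M,I]
Op 4: C2 read [C2 read from I: others=['C1=M'] -> C2=S, others downsized to S] -> [I,S,S]
Op 5: C0 write [C0 write: invalidate ['C1=S', 'C2=S'] -> C0=M] -> [M,I,I]
Op 6: C2 read [C2 read from I: others=['C0=M'] -> C2=S, others downsized to S] -> [S,I,S]
Op 7: C2 read [C2 read: already in S, no change] -> [S,I,S]

Answer: S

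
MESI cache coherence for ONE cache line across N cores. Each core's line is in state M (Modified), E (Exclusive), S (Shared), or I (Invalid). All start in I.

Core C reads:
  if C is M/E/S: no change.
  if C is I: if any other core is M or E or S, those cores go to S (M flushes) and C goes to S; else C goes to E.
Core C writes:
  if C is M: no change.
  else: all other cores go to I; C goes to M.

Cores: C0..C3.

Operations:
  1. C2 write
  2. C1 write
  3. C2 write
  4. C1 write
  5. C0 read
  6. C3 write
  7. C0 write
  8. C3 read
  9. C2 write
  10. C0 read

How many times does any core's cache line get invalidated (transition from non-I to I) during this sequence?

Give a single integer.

Answer: 8

Derivation:
Op 1: C2 write [C2 write: invalidate none -> C2=M] -> [I,I,M,I] (invalidations this op: 0; running total: 0)
Op 2: C1 write [C1 write: invalidate ['C2=M'] -> C1=M] -> [I,M,I,I] (invalidations this op: 1; running total: 1)
Op 3: C2 write [C2 write: invalidate ['C1=M'] -> C2=M] -> [I,I,M,I] (invalidations this op: 1; running total: 2)
Op 4: C1 write [C1 write: invalidate ['C2=M'] -> C1=M] -> [I,M,I,I] (invalidations this op: 1; running total: 3)
Op 5: C0 read [C0 read from I: others=['C1=M'] -> C0=S, others downsized to S] -> [S,S,I,I] (invalidations this op: 0; running total: 3)
Op 6: C3 write [C3 write: invalidate ['C0=S', 'C1=S'] -> C3=M] -> [I,I,I,M] (invalidations this op: 2; running total: 5)
Op 7: C0 write [C0 write: invalidate ['C3=M'] -> C0=M] -> [M,I,I,I] (invalidations this op: 1; running total: 6)
Op 8: C3 read [C3 read from I: others=['C0=M'] -> C3=S, others downsized to S] -> [S,I,I,S] (invalidations this op: 0; running total: 6)
Op 9: C2 write [C2 write: invalidate ['C0=S', 'C3=S'] -> C2=M] -> [I,I,M,I] (invalidations this op: 2; running total: 8)
Op 10: C0 read [C0 read from I: others=['C2=M'] -> C0=S, others downsized to S] -> [S,I,S,I] (invalidations this op: 0; running total: 8)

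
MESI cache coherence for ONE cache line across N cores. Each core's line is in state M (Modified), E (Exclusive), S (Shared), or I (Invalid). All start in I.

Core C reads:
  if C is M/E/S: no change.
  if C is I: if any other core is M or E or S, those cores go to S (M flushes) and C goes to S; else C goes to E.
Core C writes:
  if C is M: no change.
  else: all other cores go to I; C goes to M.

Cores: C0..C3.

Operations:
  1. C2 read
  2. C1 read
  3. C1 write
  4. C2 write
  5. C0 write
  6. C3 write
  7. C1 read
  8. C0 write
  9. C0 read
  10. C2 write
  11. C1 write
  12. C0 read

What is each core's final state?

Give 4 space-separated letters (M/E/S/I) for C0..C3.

Answer: S S I I

Derivation:
Op 1: C2 read [C2 read from I: no other sharers -> C2=E (exclusive)] -> [I,I,E,I]
Op 2: C1 read [C1 read from I: others=['C2=E'] -> C1=S, others downsized to S] -> [I,S,S,I]
Op 3: C1 write [C1 write: invalidate ['C2=S'] -> C1=M] -> [I,M,I,I]
Op 4: C2 write [C2 write: invalidate ['C1=M'] -> C2=M] -> [I,I,M,I]
Op 5: C0 write [C0 write: invalidate ['C2=M'] -> C0=M] -> [M,I,I,I]
Op 6: C3 write [C3 write: invalidate ['C0=M'] -> C3=M] -> [I,I,I,M]
Op 7: C1 read [C1 read from I: others=['C3=M'] -> C1=S, others downsized to S] -> [I,S,I,S]
Op 8: C0 write [C0 write: invalidate ['C1=S', 'C3=S'] -> C0=M] -> [M,I,I,I]
Op 9: C0 read [C0 read: already in M, no change] -> [M,I,I,I]
Op 10: C2 write [C2 write: invalidate ['C0=M'] -> C2=M] -> [I,I,M,I]
Op 11: C1 write [C1 write: invalidate ['C2=M'] -> C1=M] -> [I,M,I,I]
Op 12: C0 read [C0 read from I: others=['C1=M'] -> C0=S, others downsized to S] -> [S,S,I,I]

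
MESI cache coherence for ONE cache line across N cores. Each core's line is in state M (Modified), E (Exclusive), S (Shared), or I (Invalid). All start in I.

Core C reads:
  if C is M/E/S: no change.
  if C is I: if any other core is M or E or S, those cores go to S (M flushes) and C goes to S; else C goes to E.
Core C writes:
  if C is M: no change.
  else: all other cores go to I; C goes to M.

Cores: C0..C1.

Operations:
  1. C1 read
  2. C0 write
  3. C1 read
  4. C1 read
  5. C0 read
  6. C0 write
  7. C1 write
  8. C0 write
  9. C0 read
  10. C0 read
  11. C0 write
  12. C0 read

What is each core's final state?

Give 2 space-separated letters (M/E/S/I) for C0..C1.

Op 1: C1 read [C1 read from I: no other sharers -> C1=E (exclusive)] -> [I,E]
Op 2: C0 write [C0 write: invalidate ['C1=E'] -> C0=M] -> [M,I]
Op 3: C1 read [C1 read from I: others=['C0=M'] -> C1=S, others downsized to S] -> [S,S]
Op 4: C1 read [C1 read: already in S, no change] -> [S,S]
Op 5: C0 read [C0 read: already in S, no change] -> [S,S]
Op 6: C0 write [C0 write: invalidate ['C1=S'] -> C0=M] -> [M,I]
Op 7: C1 write [C1 write: invalidate ['C0=M'] -> C1=M] -> [I,M]
Op 8: C0 write [C0 write: invalidate ['C1=M'] -> C0=M] -> [M,I]
Op 9: C0 read [C0 read: already in M, no change] -> [M,I]
Op 10: C0 read [C0 read: already in M, no change] -> [M,I]
Op 11: C0 write [C0 write: already M (modified), no change] -> [M,I]
Op 12: C0 read [C0 read: already in M, no change] -> [M,I]

Answer: M I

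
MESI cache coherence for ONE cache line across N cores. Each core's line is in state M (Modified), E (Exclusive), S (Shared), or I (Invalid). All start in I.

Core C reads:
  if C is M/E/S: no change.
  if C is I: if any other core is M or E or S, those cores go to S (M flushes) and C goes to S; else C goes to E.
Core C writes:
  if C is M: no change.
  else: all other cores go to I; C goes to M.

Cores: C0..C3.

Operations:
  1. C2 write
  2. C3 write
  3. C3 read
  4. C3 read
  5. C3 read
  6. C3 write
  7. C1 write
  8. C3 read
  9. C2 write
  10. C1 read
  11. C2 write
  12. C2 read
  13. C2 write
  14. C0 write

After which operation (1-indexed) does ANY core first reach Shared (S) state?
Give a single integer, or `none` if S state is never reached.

Op 1: C2 write [C2 write: invalidate none -> C2=M] -> [I,I,M,I]
Op 2: C3 write [C3 write: invalidate ['C2=M'] -> C3=M] -> [I,I,I,M]
Op 3: C3 read [C3 read: already in M, no change] -> [I,I,I,M]
Op 4: C3 read [C3 read: already in M, no change] -> [I,I,I,M]
Op 5: C3 read [C3 read: already in M, no change] -> [I,I,I,M]
Op 6: C3 write [C3 write: already M (modified), no change] -> [I,I,I,M]
Op 7: C1 write [C1 write: invalidate ['C3=M'] -> C1=M] -> [I,M,I,I]
Op 8: C3 read [C3 read from I: others=['C1=M'] -> C3=S, others downsized to S] -> [I,S,I,S]
  -> First S state at op 8; remaining ops need not be traced.

Answer: 8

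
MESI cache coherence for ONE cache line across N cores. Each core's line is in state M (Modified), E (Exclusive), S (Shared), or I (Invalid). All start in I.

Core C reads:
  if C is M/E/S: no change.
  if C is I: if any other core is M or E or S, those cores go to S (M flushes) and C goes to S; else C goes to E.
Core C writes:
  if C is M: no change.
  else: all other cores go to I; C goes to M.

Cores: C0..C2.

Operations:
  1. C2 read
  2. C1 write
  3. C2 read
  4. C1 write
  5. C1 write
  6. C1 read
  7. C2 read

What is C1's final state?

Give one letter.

Op 1: C2 read [C2 read from I: no other sharers -> C2=E (exclusive)] -> [I,I,E]
Op 2: C1 write [C1 write: invalidate ['C2=E'] -> C1=M] -> [I,M,I]
Op 3: C2 read [C2 read from I: others=['C1=M'] -> C2=S, others downsized to S] -> [I,S,S]
Op 4: C1 write [C1 write: invalidate ['C2=S'] -> C1=M] -> [I,M,I]
Op 5: C1 write [C1 write: already M (modified), no change] -> [I,M,I]
Op 6: C1 read [C1 read: already in M, no change] -> [I,M,I]
Op 7: C2 read [C2 read from I: others=['C1=M'] -> C2=S, others downsized to S] -> [I,S,S]

Answer: S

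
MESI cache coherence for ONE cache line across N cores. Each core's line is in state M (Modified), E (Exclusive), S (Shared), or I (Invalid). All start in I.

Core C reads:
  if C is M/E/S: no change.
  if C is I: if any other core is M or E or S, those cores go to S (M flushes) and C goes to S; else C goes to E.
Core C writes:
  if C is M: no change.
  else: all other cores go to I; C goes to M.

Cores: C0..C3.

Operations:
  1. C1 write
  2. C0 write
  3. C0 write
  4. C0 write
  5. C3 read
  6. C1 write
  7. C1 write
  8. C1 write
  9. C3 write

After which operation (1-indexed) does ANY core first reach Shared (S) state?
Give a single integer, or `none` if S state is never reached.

Op 1: C1 write [C1 write: invalidate none -> C1=M] -> [I,M,I,I]
Op 2: C0 write [C0 write: invalidate ['C1=M'] -> C0=M] -> [M,I,I,I]
Op 3: C0 write [C0 write: already M (modified), no change] -> [M,I,I,I]
Op 4: C0 write [C0 write: already M (modified), no change] -> [M,I,I,I]
Op 5: C3 read [C3 read from I: others=['C0=M'] -> C3=S, others downsized to S] -> [S,I,I,S]
  -> First S state at op 5; remaining ops need not be traced.

Answer: 5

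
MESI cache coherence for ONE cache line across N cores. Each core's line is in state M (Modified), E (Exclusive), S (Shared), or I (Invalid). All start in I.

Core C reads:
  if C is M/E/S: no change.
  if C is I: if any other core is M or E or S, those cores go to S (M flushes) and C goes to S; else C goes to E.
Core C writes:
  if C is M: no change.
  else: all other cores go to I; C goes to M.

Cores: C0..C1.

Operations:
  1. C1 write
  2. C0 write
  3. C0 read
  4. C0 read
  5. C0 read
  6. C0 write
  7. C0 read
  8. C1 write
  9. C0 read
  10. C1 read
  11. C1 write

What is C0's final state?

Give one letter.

Answer: I

Derivation:
Op 1: C1 write [C1 write: invalidate none -> C1=M] -> [I,M]
Op 2: C0 write [C0 write: invalidate ['C1=M'] -> C0=M] -> [M,I]
Op 3: C0 read [C0 read: already in M, no change] -> [M,I]
Op 4: C0 read [C0 read: already in M, no change] -> [M,I]
Op 5: C0 read [C0 read: already in M, no change] -> [M,I]
Op 6: C0 write [C0 write: already M (modified), no change] -> [M,I]
Op 7: C0 read [C0 read: already in M, no change] -> [M,I]
Op 8: C1 write [C1 write: invalidate ['C0=M'] -> C1=M] -> [I,M]
Op 9: C0 read [C0 read from I: others=['C1=M'] -> C0=S, others downsized to S] -> [S,S]
Op 10: C1 read [C1 read: already in S, no change] -> [S,S]
Op 11: C1 write [C1 write: invalidate ['C0=S'] -> C1=M] -> [I,M]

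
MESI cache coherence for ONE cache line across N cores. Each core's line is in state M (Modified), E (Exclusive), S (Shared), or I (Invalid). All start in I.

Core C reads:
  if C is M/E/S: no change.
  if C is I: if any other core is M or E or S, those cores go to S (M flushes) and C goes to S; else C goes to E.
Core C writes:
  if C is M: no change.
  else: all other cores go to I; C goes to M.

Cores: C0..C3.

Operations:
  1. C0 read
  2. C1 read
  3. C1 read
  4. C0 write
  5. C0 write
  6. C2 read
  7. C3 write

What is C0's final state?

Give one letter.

Answer: I

Derivation:
Op 1: C0 read [C0 read from I: no other sharers -> C0=E (exclusive)] -> [E,I,I,I]
Op 2: C1 read [C1 read from I: others=['C0=E'] -> C1=S, others downsized to S] -> [S,S,I,I]
Op 3: C1 read [C1 read: already in S, no change] -> [S,S,I,I]
Op 4: C0 write [C0 write: invalidate ['C1=S'] -> C0=M] -> [M,I,I,I]
Op 5: C0 write [C0 write: already M (modified), no change] -> [M,I,I,I]
Op 6: C2 read [C2 read from I: others=['C0=M'] -> C2=S, others downsized to S] -> [S,I,S,I]
Op 7: C3 write [C3 write: invalidate ['C0=S', 'C2=S'] -> C3=M] -> [I,I,I,M]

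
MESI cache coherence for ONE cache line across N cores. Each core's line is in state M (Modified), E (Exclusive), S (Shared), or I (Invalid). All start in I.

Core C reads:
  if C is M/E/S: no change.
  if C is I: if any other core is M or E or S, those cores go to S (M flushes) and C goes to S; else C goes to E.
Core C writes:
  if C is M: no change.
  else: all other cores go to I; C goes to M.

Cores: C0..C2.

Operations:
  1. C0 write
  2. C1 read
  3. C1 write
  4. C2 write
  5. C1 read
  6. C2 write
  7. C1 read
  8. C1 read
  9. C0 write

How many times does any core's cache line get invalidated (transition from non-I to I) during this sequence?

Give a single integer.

Op 1: C0 write [C0 write: invalidate none -> C0=M] -> [M,I,I] (invalidations this op: 0; running total: 0)
Op 2: C1 read [C1 read from I: others=['C0=M'] -> C1=S, others downsized to S] -> [S,S,I] (invalidations this op: 0; running total: 0)
Op 3: C1 write [C1 write: invalidate ['C0=S'] -> C1=M] -> [I,M,I] (invalidations this op: 1; running total: 1)
Op 4: C2 write [C2 write: invalidate ['C1=M'] -> C2=M] -> [I,I,M] (invalidations this op: 1; running total: 2)
Op 5: C1 read [C1 read from I: others=['C2=M'] -> C1=S, others downsized to S] -> [I,S,S] (invalidations this op: 0; running total: 2)
Op 6: C2 write [C2 write: invalidate ['C1=S'] -> C2=M] -> [I,I,M] (invalidations this op: 1; running total: 3)
Op 7: C1 read [C1 read from I: others=['C2=M'] -> C1=S, others downsized to S] -> [I,S,S] (invalidations this op: 0; running total: 3)
Op 8: C1 read [C1 read: already in S, no change] -> [I,S,S] (invalidations this op: 0; running total: 3)
Op 9: C0 write [C0 write: invalidate ['C1=S', 'C2=S'] -> C0=M] -> [M,I,I] (invalidations this op: 2; running total: 5)

Answer: 5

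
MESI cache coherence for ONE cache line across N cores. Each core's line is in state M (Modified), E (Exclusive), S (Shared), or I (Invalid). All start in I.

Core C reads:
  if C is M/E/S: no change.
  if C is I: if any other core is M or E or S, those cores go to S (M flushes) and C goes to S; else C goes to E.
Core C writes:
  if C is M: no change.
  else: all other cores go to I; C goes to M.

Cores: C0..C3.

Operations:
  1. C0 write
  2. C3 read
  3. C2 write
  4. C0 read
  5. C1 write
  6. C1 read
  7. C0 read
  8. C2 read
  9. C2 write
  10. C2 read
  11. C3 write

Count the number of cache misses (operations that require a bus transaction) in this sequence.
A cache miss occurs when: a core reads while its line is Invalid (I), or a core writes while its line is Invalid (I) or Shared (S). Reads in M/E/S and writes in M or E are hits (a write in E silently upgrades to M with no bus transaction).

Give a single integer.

Op 1: C0 write [C0 write: invalidate none -> C0=M] -> [M,I,I,I] [MISS #1: write from I]
Op 2: C3 read [C3 read from I: others=['C0=M'] -> C3=S, others downsized to S] -> [S,I,I,S] [MISS #2: read from I]
Op 3: C2 write [C2 write: invalidate ['C0=S', 'C3=S'] -> C2=M] -> [I,I,M,I] [MISS #3: write from I]
Op 4: C0 read [C0 read from I: others=['C2=M'] -> C0=S, others downsized to S] -> [S,I,S,I] [MISS #4: read from I]
Op 5: C1 write [C1 write: invalidate ['C0=S', 'C2=S'] -> C1=M] -> [I,M,I,I] [MISS #5: write from I]
Op 6: C1 read [C1 read: already in M, no change] -> [I,M,I,I] [hit: read from M]
Op 7: C0 read [C0 read from I: others=['C1=M'] -> C0=S, others downsized to S] -> [S,S,I,I] [MISS #6: read from I]
Op 8: C2 read [C2 read from I: others=['C0=S', 'C1=S'] -> C2=S, others downsized to S] -> [S,S,S,I] [MISS #7: read from I]
Op 9: C2 write [C2 write: invalidate ['C0=S', 'C1=S'] -> C2=M] -> [I,I,M,I] [MISS #8: write from S]
Op 10: C2 read [C2 read: already in M, no change] -> [I,I,M,I] [hit: read from M]
Op 11: C3 write [C3 write: invalidate ['C2=M'] -> C3=M] -> [I,I,I,M] [MISS #9: write from I]

Answer: 9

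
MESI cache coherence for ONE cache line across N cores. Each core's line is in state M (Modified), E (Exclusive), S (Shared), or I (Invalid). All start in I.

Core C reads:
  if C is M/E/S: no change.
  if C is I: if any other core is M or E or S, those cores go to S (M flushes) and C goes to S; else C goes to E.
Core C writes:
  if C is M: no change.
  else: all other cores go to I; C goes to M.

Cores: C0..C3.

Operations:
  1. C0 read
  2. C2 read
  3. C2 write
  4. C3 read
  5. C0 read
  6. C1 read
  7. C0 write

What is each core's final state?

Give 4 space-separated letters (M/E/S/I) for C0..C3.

Answer: M I I I

Derivation:
Op 1: C0 read [C0 read from I: no other sharers -> C0=E (exclusive)] -> [E,I,I,I]
Op 2: C2 read [C2 read from I: others=['C0=E'] -> C2=S, others downsized to S] -> [S,I,S,I]
Op 3: C2 write [C2 write: invalidate ['C0=S'] -> C2=M] -> [I,I,M,I]
Op 4: C3 read [C3 read from I: others=['C2=M'] -> C3=S, others downsized to S] -> [I,I,S,S]
Op 5: C0 read [C0 read from I: others=['C2=S', 'C3=S'] -> C0=S, others downsized to S] -> [S,I,S,S]
Op 6: C1 read [C1 read from I: others=['C0=S', 'C2=S', 'C3=S'] -> C1=S, others downsized to S] -> [S,S,S,S]
Op 7: C0 write [C0 write: invalidate ['C1=S', 'C2=S', 'C3=S'] -> C0=M] -> [M,I,I,I]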